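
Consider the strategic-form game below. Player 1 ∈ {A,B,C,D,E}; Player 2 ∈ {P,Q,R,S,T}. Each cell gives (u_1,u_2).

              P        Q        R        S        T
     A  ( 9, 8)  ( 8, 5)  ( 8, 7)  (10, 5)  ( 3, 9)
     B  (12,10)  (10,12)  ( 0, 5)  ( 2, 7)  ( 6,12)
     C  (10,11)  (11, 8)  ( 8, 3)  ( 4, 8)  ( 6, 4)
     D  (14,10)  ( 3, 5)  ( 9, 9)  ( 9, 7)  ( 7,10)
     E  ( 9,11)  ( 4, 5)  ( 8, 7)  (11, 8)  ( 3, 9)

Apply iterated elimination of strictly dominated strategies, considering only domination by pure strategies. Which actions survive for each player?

P2 drop R (P beats it: A:8>7 B:10>5 C:11>3 D:10>9 E:11>7)
P2 drop S (P beats it: A:8>5 B:10>7 C:11>8 D:10>7 E:11>8)
P1 drop A (B beats it: P:12>9 Q:10>8 T:6>3)
P1 drop E (B beats it: P:12>9 Q:10>4 T:6>3)
P1→{B,C,D} P2→{P,Q,T}

IESDS → P1:{B,C,D} P2:{P,Q,T}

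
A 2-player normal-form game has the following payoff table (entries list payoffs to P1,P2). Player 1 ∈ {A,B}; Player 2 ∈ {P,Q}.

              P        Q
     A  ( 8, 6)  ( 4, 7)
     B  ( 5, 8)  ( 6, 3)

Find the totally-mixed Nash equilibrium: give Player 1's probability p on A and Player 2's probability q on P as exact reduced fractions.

P1 indiff ⇒ q·8+(1-q)·4 = q·5+(1-q)·6 ⇒ q(3) = (1-q)(2) ⇒ q = 2/5
P2 indiff ⇒ p·6+(1-p)·8 = p·7+(1-p)·3 ⇒ p(-1) = (1-p)(-5) ⇒ p = 5/6

(p,q) = (5/6, 2/5)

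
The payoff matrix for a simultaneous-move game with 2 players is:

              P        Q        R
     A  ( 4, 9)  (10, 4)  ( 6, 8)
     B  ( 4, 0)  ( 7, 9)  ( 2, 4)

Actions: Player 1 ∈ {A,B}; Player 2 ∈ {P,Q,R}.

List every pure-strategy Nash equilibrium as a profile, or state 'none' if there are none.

(A,P): NE
(A,Q): not NE [P2→P gives 9>4]
(A,R): not NE [P2→P gives 9>8]
(B,P): not NE [P2→Q gives 9>0]
(B,Q): not NE [P1→A gives 10>7]
(B,R): not NE [P1→A gives 6>2; P2→Q gives 9>4]

PSNE = {(A,P)}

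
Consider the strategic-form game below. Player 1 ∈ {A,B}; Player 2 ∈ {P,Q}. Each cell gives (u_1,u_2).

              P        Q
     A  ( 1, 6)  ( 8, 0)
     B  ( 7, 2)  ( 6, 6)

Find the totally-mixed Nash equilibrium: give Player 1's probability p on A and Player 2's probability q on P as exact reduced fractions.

P1 indiff ⇒ q·1+(1-q)·8 = q·7+(1-q)·6 ⇒ q(-6) = (1-q)(-2) ⇒ q = 1/4
P2 indiff ⇒ p·6+(1-p)·2 = p·0+(1-p)·6 ⇒ p(6) = (1-p)(4) ⇒ p = 2/5

P1 mixes 2/5 on A; P2 mixes 1/4 on P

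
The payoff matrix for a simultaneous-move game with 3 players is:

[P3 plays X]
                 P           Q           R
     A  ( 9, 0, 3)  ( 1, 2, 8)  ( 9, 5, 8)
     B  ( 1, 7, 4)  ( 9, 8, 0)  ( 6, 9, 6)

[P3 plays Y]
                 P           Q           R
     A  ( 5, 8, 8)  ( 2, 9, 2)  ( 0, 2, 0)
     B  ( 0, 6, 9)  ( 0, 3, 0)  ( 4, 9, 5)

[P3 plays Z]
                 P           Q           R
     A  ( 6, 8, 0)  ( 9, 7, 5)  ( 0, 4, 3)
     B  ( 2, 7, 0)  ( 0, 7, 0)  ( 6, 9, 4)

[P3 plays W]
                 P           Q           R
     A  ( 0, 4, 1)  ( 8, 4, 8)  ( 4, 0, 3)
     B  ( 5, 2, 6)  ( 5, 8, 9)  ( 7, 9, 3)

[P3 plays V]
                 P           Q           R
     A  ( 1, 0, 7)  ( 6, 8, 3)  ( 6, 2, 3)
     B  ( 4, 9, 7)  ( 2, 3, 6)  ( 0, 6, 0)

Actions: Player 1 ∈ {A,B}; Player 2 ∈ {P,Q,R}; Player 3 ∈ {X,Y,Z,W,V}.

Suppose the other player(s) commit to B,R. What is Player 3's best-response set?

u_3(X vs B,R) = 6
u_3(Y vs B,R) = 5
u_3(Z vs B,R) = 4
u_3(W vs B,R) = 3
u_3(V vs B,R) = 0
max payoff 6 at {X}

argmax u_3 = {X}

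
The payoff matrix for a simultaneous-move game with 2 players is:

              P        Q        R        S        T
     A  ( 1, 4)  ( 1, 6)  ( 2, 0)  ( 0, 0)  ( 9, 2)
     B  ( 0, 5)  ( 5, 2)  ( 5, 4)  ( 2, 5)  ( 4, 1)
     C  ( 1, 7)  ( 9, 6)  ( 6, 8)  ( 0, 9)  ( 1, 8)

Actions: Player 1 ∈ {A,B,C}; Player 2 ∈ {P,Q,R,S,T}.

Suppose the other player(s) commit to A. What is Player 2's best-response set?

argmax u_2 = {Q}

u_2(P vs A) = 4
u_2(Q vs A) = 6
u_2(R vs A) = 0
u_2(S vs A) = 0
u_2(T vs A) = 2
max payoff 6 at {Q}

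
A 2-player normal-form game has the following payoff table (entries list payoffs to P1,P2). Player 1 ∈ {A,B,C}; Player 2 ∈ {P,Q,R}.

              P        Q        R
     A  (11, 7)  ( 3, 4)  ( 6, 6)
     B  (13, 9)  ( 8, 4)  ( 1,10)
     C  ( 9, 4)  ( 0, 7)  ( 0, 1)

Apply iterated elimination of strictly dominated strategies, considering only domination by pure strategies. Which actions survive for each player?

Remaining: P1:{A,B} P2:{P,R}

P1 drop C (A beats it: P:11>9 Q:3>0 R:6>0)
P2 drop Q (P beats it: A:7>4 B:9>4)
P1→{A,B} P2→{P,R}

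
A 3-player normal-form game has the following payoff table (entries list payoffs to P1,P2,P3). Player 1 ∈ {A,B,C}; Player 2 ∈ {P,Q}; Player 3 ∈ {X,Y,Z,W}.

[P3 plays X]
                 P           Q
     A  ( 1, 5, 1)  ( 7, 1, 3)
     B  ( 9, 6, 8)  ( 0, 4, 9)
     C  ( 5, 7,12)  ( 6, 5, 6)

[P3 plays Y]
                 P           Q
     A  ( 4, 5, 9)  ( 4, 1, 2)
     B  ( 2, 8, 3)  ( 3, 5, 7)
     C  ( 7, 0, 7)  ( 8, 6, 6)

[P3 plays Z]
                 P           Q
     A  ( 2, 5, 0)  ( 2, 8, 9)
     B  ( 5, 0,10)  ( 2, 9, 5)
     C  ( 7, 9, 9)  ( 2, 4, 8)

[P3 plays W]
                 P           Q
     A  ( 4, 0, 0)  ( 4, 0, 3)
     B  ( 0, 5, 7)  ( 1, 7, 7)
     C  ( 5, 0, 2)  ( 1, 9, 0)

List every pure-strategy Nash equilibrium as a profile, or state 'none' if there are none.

NE set: (A,Q,Z)

(A,P,X): not NE [P1→B gives 9>1; P3→Y gives 9>1]
(A,P,Y): not NE [P1→C gives 7>4]
(A,P,Z): not NE [P1→C gives 7>2; P2→Q gives 8>5; P3→Y gives 9>0]
(A,P,W): not NE [P1→C gives 5>4; P3→Y gives 9>0]
(A,Q,X): not NE [P2→P gives 5>1; P3→Z gives 9>3]
(A,Q,Y): not NE [P1→C gives 8>4; P2→P gives 5>1; P3→Z gives 9>2]
(A,Q,Z): NE
(A,Q,W): not NE [P3→Z gives 9>3]
(B,P,X): not NE [P3→Z gives 10>8]
(B,P,Y): not NE [P1→C gives 7>2; P3→Z gives 10>3]
(B,P,Z): not NE [P1→C gives 7>5; P2→Q gives 9>0]
(B,P,W): not NE [P1→C gives 5>0; P2→Q gives 7>5; P3→Z gives 10>7]
(B,Q,X): not NE [P1→A gives 7>0; P2→P gives 6>4]
(B,Q,Y): not NE [P1→C gives 8>3; P2→P gives 8>5; P3→X gives 9>7]
(B,Q,Z): not NE [P3→X gives 9>5]
(B,Q,W): not NE [P1→A gives 4>1; P3→X gives 9>7]
(C,P,X): not NE [P1→B gives 9>5]
(C,P,Y): not NE [P2→Q gives 6>0; P3→X gives 12>7]
(C,P,Z): not NE [P3→X gives 12>9]
(C,P,W): not NE [P2→Q gives 9>0; P3→X gives 12>2]
(C,Q,X): not NE [P1→A gives 7>6; P2→P gives 7>5; P3→Z gives 8>6]
(C,Q,Y): not NE [P3→Z gives 8>6]
(C,Q,Z): not NE [P2→P gives 9>4]
(C,Q,W): not NE [P1→A gives 4>1; P3→Z gives 8>0]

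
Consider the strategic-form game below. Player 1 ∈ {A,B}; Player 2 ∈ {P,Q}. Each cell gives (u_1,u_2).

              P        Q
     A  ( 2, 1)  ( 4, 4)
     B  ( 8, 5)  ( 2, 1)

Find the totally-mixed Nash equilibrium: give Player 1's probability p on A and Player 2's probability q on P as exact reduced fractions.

P1 mixes 4/7 on A; P2 mixes 1/4 on P

P1 indiff ⇒ q·2+(1-q)·4 = q·8+(1-q)·2 ⇒ q(-6) = (1-q)(-2) ⇒ q = 1/4
P2 indiff ⇒ p·1+(1-p)·5 = p·4+(1-p)·1 ⇒ p(-3) = (1-p)(-4) ⇒ p = 4/7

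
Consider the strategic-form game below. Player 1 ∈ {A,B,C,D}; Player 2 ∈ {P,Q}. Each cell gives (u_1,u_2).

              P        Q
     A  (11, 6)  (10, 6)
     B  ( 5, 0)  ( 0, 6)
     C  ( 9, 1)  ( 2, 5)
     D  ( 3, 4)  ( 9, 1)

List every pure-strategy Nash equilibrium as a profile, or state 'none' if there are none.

PSNE = {(A,P), (A,Q)}

(A,P): NE
(A,Q): NE
(B,P): not NE [P1→A gives 11>5; P2→Q gives 6>0]
(B,Q): not NE [P1→A gives 10>0]
(C,P): not NE [P1→A gives 11>9; P2→Q gives 5>1]
(C,Q): not NE [P1→A gives 10>2]
(D,P): not NE [P1→A gives 11>3]
(D,Q): not NE [P1→A gives 10>9; P2→P gives 4>1]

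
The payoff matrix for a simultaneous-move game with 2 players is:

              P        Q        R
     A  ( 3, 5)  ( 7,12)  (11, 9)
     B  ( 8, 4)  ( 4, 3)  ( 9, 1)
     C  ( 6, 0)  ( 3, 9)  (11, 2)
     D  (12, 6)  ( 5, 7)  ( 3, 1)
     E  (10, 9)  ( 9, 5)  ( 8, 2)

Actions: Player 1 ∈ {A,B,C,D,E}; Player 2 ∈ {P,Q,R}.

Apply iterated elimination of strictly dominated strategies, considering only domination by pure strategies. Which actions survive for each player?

P2 drop R (Q beats it: A:12>9 B:3>1 C:9>2 D:7>1 E:5>2)
P1 drop A (E beats it: P:10>3 Q:9>7)
P1 drop B (D beats it: P:12>8 Q:5>4)
P1 drop C (D beats it: P:12>6 Q:5>3)
P1→{D,E} P2→{P,Q}

IESDS → P1:{D,E} P2:{P,Q}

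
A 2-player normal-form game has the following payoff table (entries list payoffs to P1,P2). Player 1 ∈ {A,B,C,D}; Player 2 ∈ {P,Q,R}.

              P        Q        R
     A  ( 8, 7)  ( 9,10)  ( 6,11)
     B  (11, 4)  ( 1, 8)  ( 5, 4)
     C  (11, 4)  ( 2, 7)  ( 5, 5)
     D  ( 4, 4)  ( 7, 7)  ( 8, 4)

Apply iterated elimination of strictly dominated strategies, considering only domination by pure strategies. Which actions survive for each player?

P2 drop P (Q beats it: A:10>7 B:8>4 C:7>4 D:7>4)
P1 drop B (A beats it: Q:9>1 R:6>5)
P1 drop C (A beats it: Q:9>2 R:6>5)
P1→{A,D} P2→{Q,R}

Survivors P1:{A,D} P2:{Q,R}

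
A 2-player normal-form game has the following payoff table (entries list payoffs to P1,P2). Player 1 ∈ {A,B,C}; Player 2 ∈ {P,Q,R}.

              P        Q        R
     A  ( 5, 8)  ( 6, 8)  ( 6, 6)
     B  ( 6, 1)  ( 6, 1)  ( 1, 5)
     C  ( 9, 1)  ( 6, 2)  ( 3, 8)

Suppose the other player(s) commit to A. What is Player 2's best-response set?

P2 best: {P,Q}

u_2(P vs A) = 8
u_2(Q vs A) = 8
u_2(R vs A) = 6
max payoff 8 at {P,Q}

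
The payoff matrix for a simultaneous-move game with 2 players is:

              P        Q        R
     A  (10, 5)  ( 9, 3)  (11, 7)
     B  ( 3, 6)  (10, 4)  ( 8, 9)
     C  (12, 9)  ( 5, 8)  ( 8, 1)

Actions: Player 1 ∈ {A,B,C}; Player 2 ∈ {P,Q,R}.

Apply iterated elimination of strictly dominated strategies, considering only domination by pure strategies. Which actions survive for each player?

Survivors P1:{A,C} P2:{P,R}

P2 drop Q (P beats it: A:5>3 B:6>4 C:9>8)
P1 drop B (A beats it: P:10>3 R:11>8)
P1→{A,C} P2→{P,R}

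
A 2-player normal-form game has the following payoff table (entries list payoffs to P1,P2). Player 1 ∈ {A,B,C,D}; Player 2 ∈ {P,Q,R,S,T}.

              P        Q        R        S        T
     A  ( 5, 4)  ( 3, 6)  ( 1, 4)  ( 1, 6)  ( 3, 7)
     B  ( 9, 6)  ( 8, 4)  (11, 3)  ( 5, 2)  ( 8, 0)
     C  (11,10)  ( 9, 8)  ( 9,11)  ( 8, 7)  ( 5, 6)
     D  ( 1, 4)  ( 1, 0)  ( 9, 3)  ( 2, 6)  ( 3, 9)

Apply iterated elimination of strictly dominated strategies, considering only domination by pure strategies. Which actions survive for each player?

Remaining: P1:{B,C} P2:{P,R}

P1 drop A (B beats it: P:9>5 Q:8>3 R:11>1 S:5>1 T:8>3)
P1 drop D (B beats it: P:9>1 Q:8>1 R:11>9 S:5>2 T:8>3)
P2 drop Q (P beats it: B:6>4 C:10>8)
P2 drop S (P beats it: B:6>2 C:10>7)
P2 drop T (P beats it: B:6>0 C:10>6)
P1→{B,C} P2→{P,R}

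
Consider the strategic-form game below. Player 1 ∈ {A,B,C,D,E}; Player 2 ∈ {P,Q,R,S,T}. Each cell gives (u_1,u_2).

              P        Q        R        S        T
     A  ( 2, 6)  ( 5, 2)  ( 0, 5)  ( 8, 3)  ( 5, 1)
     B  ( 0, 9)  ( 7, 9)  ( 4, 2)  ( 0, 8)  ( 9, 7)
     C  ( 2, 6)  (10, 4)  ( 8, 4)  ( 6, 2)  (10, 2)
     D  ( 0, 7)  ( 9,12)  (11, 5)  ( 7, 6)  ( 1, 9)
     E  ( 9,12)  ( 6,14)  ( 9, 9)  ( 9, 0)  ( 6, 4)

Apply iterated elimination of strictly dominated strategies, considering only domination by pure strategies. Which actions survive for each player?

P1 drop A (E beats it: P:9>2 Q:6>5 R:9>0 S:9>8 T:6>5)
P1 drop B (C beats it: P:2>0 Q:10>7 R:8>4 S:6>0 T:10>9)
P2 drop R (P beats it: C:6>4 D:7>5 E:12>9)
P2 drop S (P beats it: C:6>2 D:7>6 E:12>0)
P1 drop D (C beats it: P:2>0 Q:10>9 T:10>1)
P2 drop T (P beats it: C:6>2 E:12>4)
P1→{C,E} P2→{P,Q}

Survivors P1:{C,E} P2:{P,Q}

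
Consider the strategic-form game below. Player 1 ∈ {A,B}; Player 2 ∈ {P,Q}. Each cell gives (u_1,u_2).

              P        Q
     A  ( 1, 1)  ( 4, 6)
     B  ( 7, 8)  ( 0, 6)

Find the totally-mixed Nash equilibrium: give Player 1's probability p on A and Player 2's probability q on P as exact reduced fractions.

P1 indiff ⇒ q·1+(1-q)·4 = q·7+(1-q)·0 ⇒ q(-6) = (1-q)(-4) ⇒ q = 2/5
P2 indiff ⇒ p·1+(1-p)·8 = p·6+(1-p)·6 ⇒ p(-5) = (1-p)(-2) ⇒ p = 2/7

P1 mixes 2/7 on A; P2 mixes 2/5 on P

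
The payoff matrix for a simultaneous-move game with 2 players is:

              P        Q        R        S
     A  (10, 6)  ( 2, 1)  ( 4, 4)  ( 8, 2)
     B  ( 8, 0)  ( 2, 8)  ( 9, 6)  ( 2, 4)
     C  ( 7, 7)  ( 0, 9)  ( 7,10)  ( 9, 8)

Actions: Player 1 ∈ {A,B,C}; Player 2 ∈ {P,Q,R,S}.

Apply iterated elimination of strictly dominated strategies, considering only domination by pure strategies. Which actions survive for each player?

P2 drop S (R beats it: A:4>2 B:6>4 C:10>8)
P1 drop C (B beats it: P:8>7 Q:2>0 R:9>7)
P1→{A,B} P2→{P,Q,R}

Survivors P1:{A,B} P2:{P,Q,R}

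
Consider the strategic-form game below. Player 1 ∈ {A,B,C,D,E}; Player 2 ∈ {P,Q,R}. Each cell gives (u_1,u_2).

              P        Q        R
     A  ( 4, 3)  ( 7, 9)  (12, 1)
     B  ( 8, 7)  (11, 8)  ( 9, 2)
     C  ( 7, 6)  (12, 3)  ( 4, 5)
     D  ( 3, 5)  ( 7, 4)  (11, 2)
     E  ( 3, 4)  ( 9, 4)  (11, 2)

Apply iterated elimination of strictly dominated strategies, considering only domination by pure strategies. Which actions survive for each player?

Remaining: P1:{B,C} P2:{P,Q}

P2 drop R (P beats it: A:3>1 B:7>2 C:6>5 D:5>2 E:4>2)
P1 drop A (B beats it: P:8>4 Q:11>7)
P1 drop D (B beats it: P:8>3 Q:11>7)
P1 drop E (B beats it: P:8>3 Q:11>9)
P1→{B,C} P2→{P,Q}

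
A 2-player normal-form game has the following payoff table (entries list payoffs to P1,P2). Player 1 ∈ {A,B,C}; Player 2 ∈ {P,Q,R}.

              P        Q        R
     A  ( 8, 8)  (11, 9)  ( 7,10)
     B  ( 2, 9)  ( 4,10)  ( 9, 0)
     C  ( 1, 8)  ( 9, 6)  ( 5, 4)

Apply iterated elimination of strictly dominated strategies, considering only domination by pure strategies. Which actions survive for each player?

P1 drop C (A beats it: P:8>1 Q:11>9 R:7>5)
P2 drop P (Q beats it: A:9>8 B:10>9)
P1→{A,B} P2→{Q,R}

IESDS → P1:{A,B} P2:{Q,R}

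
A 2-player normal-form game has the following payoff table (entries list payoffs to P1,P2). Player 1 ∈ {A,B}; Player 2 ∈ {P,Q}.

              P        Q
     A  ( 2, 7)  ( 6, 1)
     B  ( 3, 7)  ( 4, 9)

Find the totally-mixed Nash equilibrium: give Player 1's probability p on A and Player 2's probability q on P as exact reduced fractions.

P1 indiff ⇒ q·2+(1-q)·6 = q·3+(1-q)·4 ⇒ q(-1) = (1-q)(-2) ⇒ q = 2/3
P2 indiff ⇒ p·7+(1-p)·7 = p·1+(1-p)·9 ⇒ p(6) = (1-p)(2) ⇒ p = 1/4

p=1/4, q=2/3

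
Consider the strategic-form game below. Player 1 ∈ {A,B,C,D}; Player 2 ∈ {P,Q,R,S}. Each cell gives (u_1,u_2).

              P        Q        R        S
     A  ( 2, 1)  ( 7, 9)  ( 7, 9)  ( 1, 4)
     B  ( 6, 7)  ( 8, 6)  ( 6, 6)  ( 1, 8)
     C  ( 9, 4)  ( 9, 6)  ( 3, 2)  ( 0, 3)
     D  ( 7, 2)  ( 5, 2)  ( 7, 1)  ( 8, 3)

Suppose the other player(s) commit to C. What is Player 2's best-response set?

u_2(P vs C) = 4
u_2(Q vs C) = 6
u_2(R vs C) = 2
u_2(S vs C) = 3
max payoff 6 at {Q}

P2 best: {Q}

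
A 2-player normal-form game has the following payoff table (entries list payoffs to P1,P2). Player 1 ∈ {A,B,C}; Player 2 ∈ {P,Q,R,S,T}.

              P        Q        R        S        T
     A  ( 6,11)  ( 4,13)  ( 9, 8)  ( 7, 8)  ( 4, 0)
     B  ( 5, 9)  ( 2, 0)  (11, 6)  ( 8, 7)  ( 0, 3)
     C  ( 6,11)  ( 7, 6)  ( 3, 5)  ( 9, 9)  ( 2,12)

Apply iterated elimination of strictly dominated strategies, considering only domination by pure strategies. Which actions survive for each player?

P2 drop R (P beats it: A:11>8 B:9>6 C:11>5)
P1 drop B (C beats it: P:6>5 Q:7>2 S:9>8 T:2>0)
P2 drop S (P beats it: A:11>8 C:11>9)
P1→{A,C} P2→{P,Q,T}

IESDS → P1:{A,C} P2:{P,Q,T}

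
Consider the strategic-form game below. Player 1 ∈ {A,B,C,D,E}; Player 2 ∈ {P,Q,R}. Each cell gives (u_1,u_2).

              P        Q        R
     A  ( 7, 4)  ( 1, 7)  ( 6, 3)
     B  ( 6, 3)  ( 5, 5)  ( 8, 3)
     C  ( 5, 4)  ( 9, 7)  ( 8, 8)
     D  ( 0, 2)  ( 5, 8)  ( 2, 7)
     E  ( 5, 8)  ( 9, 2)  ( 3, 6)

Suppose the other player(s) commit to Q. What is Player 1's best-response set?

BR_1 = {C,E}

u_1(A vs Q) = 1
u_1(B vs Q) = 5
u_1(C vs Q) = 9
u_1(D vs Q) = 5
u_1(E vs Q) = 9
max payoff 9 at {C,E}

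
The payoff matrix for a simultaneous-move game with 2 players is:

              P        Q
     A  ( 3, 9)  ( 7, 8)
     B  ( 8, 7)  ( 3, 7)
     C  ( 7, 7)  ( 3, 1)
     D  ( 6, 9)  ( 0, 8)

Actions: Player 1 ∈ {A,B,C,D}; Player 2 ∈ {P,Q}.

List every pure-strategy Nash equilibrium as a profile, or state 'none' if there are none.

(A,P): not NE [P1→B gives 8>3]
(A,Q): not NE [P2→P gives 9>8]
(B,P): NE
(B,Q): not NE [P1→A gives 7>3]
(C,P): not NE [P1→B gives 8>7]
(C,Q): not NE [P1→A gives 7>3; P2→P gives 7>1]
(D,P): not NE [P1→B gives 8>6]
(D,Q): not NE [P1→A gives 7>0; P2→P gives 9>8]

Nash profiles: (B,P)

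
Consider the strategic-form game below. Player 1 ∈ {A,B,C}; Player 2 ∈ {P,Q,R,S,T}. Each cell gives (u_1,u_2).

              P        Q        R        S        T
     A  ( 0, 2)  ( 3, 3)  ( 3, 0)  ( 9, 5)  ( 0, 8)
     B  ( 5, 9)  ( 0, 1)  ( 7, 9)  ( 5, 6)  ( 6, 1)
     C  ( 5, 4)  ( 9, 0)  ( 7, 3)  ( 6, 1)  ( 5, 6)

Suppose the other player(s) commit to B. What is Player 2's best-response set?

argmax u_2 = {P,R}

u_2(P vs B) = 9
u_2(Q vs B) = 1
u_2(R vs B) = 9
u_2(S vs B) = 6
u_2(T vs B) = 1
max payoff 9 at {P,R}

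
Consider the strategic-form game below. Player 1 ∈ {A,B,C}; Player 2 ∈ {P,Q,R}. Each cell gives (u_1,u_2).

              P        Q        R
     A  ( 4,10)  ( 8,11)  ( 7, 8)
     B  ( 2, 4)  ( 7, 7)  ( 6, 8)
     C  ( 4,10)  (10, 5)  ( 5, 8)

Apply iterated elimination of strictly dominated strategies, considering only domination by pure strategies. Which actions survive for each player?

P1 drop B (A beats it: P:4>2 Q:8>7 R:7>6)
P2 drop R (P beats it: A:10>8 C:10>8)
P1→{A,C} P2→{P,Q}

IESDS → P1:{A,C} P2:{P,Q}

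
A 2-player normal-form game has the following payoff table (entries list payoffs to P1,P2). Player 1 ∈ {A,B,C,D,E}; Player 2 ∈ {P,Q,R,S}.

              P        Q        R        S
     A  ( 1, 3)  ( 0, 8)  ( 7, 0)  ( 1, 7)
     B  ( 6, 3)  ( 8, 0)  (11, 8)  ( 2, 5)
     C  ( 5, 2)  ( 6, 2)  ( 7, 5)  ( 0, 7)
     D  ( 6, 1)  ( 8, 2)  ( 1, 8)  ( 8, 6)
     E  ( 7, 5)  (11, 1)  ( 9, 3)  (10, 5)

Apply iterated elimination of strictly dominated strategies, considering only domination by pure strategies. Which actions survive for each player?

Survivors P1:{B,E} P2:{P,R,S}

P1 drop A (B beats it: P:6>1 Q:8>0 R:11>7 S:2>1)
P1 drop C (B beats it: P:6>5 Q:8>6 R:11>7 S:2>0)
P1 drop D (E beats it: P:7>6 Q:11>8 R:9>1 S:10>8)
P2 drop Q (P beats it: B:3>0 E:5>1)
P1→{B,E} P2→{P,R,S}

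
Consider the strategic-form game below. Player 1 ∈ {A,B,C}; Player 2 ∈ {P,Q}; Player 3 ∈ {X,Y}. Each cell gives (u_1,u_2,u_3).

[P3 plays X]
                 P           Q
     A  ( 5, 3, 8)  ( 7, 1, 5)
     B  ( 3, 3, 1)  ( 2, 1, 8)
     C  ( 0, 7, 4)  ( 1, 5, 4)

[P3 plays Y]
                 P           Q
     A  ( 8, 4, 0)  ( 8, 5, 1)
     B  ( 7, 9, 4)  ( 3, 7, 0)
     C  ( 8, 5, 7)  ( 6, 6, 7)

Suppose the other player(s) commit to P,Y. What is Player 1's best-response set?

P1 best: {A,C}

u_1(A vs P,Y) = 8
u_1(B vs P,Y) = 7
u_1(C vs P,Y) = 8
max payoff 8 at {A,C}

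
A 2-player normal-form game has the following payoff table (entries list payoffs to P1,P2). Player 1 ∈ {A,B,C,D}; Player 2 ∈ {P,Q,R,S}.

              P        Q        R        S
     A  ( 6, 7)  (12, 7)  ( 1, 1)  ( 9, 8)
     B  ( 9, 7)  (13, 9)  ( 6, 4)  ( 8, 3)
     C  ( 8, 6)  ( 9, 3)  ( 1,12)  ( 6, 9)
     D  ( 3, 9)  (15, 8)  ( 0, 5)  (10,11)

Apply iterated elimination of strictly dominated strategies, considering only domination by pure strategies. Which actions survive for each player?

IESDS → P1:{A,B,D} P2:{P,Q,S}

P1 drop C (B beats it: P:9>8 Q:13>9 R:6>1 S:8>6)
P2 drop R (P beats it: A:7>1 B:7>4 D:9>5)
P1→{A,B,D} P2→{P,Q,S}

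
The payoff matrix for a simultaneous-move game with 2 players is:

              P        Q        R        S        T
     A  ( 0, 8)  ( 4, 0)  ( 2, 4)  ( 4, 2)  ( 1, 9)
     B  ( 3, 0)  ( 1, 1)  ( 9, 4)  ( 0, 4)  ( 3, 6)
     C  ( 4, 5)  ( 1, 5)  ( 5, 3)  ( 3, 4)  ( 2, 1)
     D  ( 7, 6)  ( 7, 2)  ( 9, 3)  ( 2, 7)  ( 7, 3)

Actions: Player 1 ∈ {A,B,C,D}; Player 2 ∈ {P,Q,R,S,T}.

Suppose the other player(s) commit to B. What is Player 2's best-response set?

BR_2 = {T}

u_2(P vs B) = 0
u_2(Q vs B) = 1
u_2(R vs B) = 4
u_2(S vs B) = 4
u_2(T vs B) = 6
max payoff 6 at {T}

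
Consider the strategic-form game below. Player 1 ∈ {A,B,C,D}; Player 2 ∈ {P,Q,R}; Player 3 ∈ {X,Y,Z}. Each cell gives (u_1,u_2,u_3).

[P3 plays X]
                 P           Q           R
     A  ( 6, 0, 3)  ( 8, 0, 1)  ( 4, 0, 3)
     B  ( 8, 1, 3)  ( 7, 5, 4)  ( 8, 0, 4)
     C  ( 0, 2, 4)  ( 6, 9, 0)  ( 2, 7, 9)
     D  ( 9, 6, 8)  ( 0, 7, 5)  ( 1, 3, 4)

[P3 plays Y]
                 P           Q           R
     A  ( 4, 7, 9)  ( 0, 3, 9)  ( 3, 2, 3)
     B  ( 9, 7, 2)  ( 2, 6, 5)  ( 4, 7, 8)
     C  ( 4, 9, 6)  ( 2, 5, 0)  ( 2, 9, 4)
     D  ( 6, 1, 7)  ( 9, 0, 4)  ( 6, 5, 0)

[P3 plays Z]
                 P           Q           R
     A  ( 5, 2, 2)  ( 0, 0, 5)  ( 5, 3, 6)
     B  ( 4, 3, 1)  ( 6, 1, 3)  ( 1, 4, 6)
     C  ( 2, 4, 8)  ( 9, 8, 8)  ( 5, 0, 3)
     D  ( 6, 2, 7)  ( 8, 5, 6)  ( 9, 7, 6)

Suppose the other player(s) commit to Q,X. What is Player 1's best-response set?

P1 best: {A}

u_1(A vs Q,X) = 8
u_1(B vs Q,X) = 7
u_1(C vs Q,X) = 6
u_1(D vs Q,X) = 0
max payoff 8 at {A}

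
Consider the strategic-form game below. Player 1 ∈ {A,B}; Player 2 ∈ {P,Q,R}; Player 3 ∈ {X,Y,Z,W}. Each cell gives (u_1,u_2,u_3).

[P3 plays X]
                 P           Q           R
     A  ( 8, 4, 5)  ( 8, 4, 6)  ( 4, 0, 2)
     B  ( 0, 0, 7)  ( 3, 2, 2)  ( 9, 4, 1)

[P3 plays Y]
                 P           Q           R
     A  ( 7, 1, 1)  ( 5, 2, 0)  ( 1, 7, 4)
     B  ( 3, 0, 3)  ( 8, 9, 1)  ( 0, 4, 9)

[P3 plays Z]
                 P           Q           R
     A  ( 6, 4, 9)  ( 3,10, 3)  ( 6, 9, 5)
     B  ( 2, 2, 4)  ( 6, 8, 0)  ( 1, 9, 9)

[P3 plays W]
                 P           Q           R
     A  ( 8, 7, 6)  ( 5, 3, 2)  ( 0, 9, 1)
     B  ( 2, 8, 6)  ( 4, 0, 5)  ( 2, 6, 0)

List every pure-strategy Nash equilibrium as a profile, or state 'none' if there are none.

Nash profiles: (A,Q,X)

(A,P,X): not NE [P3→Z gives 9>5]
(A,P,Y): not NE [P2→R gives 7>1; P3→Z gives 9>1]
(A,P,Z): not NE [P2→Q gives 10>4]
(A,P,W): not NE [P2→R gives 9>7; P3→Z gives 9>6]
(A,Q,X): NE
(A,Q,Y): not NE [P1→B gives 8>5; P2→R gives 7>2; P3→X gives 6>0]
(A,Q,Z): not NE [P1→B gives 6>3; P3→X gives 6>3]
(A,Q,W): not NE [P2→R gives 9>3; P3→X gives 6>2]
(A,R,X): not NE [P1→B gives 9>4; P2→Q gives 4>0; P3→Z gives 5>2]
(A,R,Y): not NE [P3→Z gives 5>4]
(A,R,Z): not NE [P2→Q gives 10>9]
(A,R,W): not NE [P1→B gives 2>0; P3→Z gives 5>1]
(B,P,X): not NE [P1→A gives 8>0; P2→R gives 4>0]
(B,P,Y): not NE [P1→A gives 7>3; P2→Q gives 9>0; P3→X gives 7>3]
(B,P,Z): not NE [P1→A gives 6>2; P2→R gives 9>2; P3→X gives 7>4]
(B,P,W): not NE [P1→A gives 8>2; P3→X gives 7>6]
(B,Q,X): not NE [P1→A gives 8>3; P2→R gives 4>2; P3→W gives 5>2]
(B,Q,Y): not NE [P3→W gives 5>1]
(B,Q,Z): not NE [P2→R gives 9>8; P3→W gives 5>0]
(B,Q,W): not NE [P1→A gives 5>4; P2→P gives 8>0]
(B,R,X): not NE [P3→Z gives 9>1]
(B,R,Y): not NE [P1→A gives 1>0; P2→Q gives 9>4]
(B,R,Z): not NE [P1→A gives 6>1]
(B,R,W): not NE [P2→P gives 8>6; P3→Z gives 9>0]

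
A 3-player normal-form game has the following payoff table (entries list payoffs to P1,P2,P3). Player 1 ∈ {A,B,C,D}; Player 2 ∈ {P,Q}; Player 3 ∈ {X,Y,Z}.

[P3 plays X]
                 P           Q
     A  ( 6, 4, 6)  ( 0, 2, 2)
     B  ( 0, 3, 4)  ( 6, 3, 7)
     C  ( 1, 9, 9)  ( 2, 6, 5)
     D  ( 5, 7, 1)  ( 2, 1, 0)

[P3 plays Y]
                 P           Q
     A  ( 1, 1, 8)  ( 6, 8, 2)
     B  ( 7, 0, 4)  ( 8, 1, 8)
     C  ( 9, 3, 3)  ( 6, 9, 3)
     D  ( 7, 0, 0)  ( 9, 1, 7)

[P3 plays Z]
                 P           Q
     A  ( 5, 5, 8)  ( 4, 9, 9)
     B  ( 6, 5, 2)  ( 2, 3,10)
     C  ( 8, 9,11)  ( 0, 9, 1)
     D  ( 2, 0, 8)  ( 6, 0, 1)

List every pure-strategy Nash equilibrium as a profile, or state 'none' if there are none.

(A,P,X): not NE [P3→Z gives 8>6]
(A,P,Y): not NE [P1→C gives 9>1; P2→Q gives 8>1]
(A,P,Z): not NE [P1→C gives 8>5; P2→Q gives 9>5]
(A,Q,X): not NE [P1→B gives 6>0; P2→P gives 4>2; P3→Z gives 9>2]
(A,Q,Y): not NE [P1→D gives 9>6; P3→Z gives 9>2]
(A,Q,Z): not NE [P1→D gives 6>4]
(B,P,X): not NE [P1→A gives 6>0]
(B,P,Y): not NE [P1→C gives 9>7; P2→Q gives 1>0]
(B,P,Z): not NE [P1→C gives 8>6; P3→Y gives 4>2]
(B,Q,X): not NE [P3→Z gives 10>7]
(B,Q,Y): not NE [P1→D gives 9>8; P3→Z gives 10>8]
(B,Q,Z): not NE [P1→D gives 6>2; P2→P gives 5>3]
(C,P,X): not NE [P1→A gives 6>1; P3→Z gives 11>9]
(C,P,Y): not NE [P2→Q gives 9>3; P3→Z gives 11>3]
(C,P,Z): NE
(C,Q,X): not NE [P1→B gives 6>2; P2→P gives 9>6]
(C,Q,Y): not NE [P1→D gives 9>6; P3→X gives 5>3]
(C,Q,Z): not NE [P1→D gives 6>0; P3→X gives 5>1]
(D,P,X): not NE [P1→A gives 6>5; P3→Z gives 8>1]
(D,P,Y): not NE [P1→C gives 9>7; P2→Q gives 1>0; P3→Z gives 8>0]
(D,P,Z): not NE [P1→C gives 8>2]
(D,Q,X): not NE [P1→B gives 6>2; P2→P gives 7>1; P3→Y gives 7>0]
(D,Q,Y): NE
(D,Q,Z): not NE [P3→Y gives 7>1]

PSNE = {(C,P,Z), (D,Q,Y)}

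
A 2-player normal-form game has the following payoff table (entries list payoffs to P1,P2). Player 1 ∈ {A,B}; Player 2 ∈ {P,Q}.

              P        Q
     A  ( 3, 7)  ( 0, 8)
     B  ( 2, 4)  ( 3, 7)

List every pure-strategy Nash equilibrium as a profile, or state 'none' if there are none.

(A,P): not NE [P2→Q gives 8>7]
(A,Q): not NE [P1→B gives 3>0]
(B,P): not NE [P1→A gives 3>2; P2→Q gives 7>4]
(B,Q): NE

NE set: (B,Q)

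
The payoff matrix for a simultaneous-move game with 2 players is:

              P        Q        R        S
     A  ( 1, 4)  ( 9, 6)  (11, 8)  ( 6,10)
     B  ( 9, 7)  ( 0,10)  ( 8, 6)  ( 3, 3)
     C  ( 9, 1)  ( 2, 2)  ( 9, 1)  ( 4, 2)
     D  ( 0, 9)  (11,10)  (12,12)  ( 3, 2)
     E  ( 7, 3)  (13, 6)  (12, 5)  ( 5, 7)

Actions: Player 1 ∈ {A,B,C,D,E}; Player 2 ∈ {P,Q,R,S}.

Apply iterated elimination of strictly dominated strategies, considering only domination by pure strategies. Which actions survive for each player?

P2 drop P (Q beats it: A:6>4 B:10>7 C:2>1 D:10>9 E:6>3)
P1 drop B (A beats it: Q:9>0 R:11>8 S:6>3)
P1 drop C (A beats it: Q:9>2 R:11>9 S:6>4)
P1→{A,D,E} P2→{Q,R,S}

Survivors P1:{A,D,E} P2:{Q,R,S}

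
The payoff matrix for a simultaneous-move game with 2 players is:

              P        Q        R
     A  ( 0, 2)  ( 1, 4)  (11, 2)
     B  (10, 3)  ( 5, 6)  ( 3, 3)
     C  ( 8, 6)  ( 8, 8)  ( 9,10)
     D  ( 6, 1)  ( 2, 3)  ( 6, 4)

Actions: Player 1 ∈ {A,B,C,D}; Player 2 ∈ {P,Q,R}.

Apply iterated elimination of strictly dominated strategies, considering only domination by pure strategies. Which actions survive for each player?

P1 drop D (C beats it: P:8>6 Q:8>2 R:9>6)
P2 drop P (Q beats it: A:4>2 B:6>3 C:8>6)
P1 drop B (C beats it: Q:8>5 R:9>3)
P1→{A,C} P2→{Q,R}

Survivors P1:{A,C} P2:{Q,R}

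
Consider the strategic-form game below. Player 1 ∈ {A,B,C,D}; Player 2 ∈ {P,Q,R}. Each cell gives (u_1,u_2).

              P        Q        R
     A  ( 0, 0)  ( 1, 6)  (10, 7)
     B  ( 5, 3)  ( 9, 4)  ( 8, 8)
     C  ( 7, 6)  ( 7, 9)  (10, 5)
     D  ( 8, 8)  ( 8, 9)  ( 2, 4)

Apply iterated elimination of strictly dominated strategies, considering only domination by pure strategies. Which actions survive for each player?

IESDS → P1:{A,B,C} P2:{Q,R}

P2 drop P (Q beats it: A:6>0 B:4>3 C:9>6 D:9>8)
P1 drop D (B beats it: Q:9>8 R:8>2)
P1→{A,B,C} P2→{Q,R}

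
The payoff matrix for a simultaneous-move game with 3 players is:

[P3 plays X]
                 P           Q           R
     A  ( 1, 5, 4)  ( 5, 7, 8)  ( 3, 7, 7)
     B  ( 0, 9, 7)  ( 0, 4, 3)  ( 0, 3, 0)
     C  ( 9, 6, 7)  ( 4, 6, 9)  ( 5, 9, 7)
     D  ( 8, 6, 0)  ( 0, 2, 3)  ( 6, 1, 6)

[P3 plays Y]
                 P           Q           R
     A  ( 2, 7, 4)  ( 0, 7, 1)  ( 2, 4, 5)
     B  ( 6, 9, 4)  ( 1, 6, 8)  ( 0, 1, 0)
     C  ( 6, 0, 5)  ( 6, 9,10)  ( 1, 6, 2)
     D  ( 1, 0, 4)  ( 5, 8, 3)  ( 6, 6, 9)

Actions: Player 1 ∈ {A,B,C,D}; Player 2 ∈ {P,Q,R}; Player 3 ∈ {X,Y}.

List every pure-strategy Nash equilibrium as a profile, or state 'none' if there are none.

Nash profiles: (A,Q,X), (C,Q,Y)

(A,P,X): not NE [P1→C gives 9>1; P2→R gives 7>5]
(A,P,Y): not NE [P1→C gives 6>2]
(A,Q,X): NE
(A,Q,Y): not NE [P1→C gives 6>0; P3→X gives 8>1]
(A,R,X): not NE [P1→D gives 6>3]
(A,R,Y): not NE [P1→D gives 6>2; P2→Q gives 7>4; P3→X gives 7>5]
(B,P,X): not NE [P1→C gives 9>0]
(B,P,Y): not NE [P3→X gives 7>4]
(B,Q,X): not NE [P1→A gives 5>0; P2→P gives 9>4; P3→Y gives 8>3]
(B,Q,Y): not NE [P1→C gives 6>1; P2→P gives 9>6]
(B,R,X): not NE [P1→D gives 6>0; P2→P gives 9>3]
(B,R,Y): not NE [P1→D gives 6>0; P2→P gives 9>1]
(C,P,X): not NE [P2→R gives 9>6]
(C,P,Y): not NE [P2→Q gives 9>0; P3→X gives 7>5]
(C,Q,X): not NE [P1→A gives 5>4; P2→R gives 9>6; P3→Y gives 10>9]
(C,Q,Y): NE
(C,R,X): not NE [P1→D gives 6>5]
(C,R,Y): not NE [P1→D gives 6>1; P2→Q gives 9>6; P3→X gives 7>2]
(D,P,X): not NE [P1→C gives 9>8; P3→Y gives 4>0]
(D,P,Y): not NE [P1→C gives 6>1; P2→Q gives 8>0]
(D,Q,X): not NE [P1→A gives 5>0; P2→P gives 6>2]
(D,Q,Y): not NE [P1→C gives 6>5]
(D,R,X): not NE [P2→P gives 6>1; P3→Y gives 9>6]
(D,R,Y): not NE [P2→Q gives 8>6]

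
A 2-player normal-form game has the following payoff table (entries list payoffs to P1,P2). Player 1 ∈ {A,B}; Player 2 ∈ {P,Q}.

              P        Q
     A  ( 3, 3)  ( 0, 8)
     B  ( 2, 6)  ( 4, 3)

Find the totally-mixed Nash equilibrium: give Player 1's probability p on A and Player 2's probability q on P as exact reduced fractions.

P1 indiff ⇒ q·3+(1-q)·0 = q·2+(1-q)·4 ⇒ q(1) = (1-q)(4) ⇒ q = 4/5
P2 indiff ⇒ p·3+(1-p)·6 = p·8+(1-p)·3 ⇒ p(-5) = (1-p)(-3) ⇒ p = 3/8

(p,q) = (3/8, 4/5)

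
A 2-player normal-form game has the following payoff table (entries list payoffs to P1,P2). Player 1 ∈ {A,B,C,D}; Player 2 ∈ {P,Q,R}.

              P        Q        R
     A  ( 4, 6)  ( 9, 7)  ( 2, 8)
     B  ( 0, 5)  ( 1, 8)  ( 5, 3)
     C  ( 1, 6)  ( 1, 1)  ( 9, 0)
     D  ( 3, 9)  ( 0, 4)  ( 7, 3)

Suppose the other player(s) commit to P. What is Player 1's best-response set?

u_1(A vs P) = 4
u_1(B vs P) = 0
u_1(C vs P) = 1
u_1(D vs P) = 3
max payoff 4 at {A}

P1 best: {A}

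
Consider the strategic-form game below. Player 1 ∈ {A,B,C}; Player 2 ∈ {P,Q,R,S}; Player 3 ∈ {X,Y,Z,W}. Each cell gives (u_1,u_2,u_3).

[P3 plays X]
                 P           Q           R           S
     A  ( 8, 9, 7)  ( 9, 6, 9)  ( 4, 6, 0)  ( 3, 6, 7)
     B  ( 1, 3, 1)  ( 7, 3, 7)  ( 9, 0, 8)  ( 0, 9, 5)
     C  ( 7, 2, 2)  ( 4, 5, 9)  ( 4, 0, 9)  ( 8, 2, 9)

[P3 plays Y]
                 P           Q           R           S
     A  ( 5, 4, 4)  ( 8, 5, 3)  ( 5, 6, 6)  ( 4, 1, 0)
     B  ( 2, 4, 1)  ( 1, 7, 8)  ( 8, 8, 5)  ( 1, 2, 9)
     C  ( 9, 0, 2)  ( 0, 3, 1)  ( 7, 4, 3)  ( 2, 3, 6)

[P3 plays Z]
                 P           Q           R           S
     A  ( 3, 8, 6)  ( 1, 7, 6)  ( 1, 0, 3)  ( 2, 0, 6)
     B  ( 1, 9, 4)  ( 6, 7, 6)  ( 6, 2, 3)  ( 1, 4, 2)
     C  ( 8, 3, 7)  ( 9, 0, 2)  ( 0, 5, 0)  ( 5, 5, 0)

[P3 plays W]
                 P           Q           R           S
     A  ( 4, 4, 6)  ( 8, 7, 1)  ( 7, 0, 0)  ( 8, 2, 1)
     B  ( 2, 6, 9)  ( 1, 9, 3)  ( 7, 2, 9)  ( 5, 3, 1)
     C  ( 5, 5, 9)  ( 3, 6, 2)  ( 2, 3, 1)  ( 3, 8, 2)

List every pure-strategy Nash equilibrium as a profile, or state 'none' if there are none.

NE set: (A,P,X)

(A,P,X): NE
(A,P,Y): not NE [P1→C gives 9>5; P2→R gives 6>4; P3→X gives 7>4]
(A,P,Z): not NE [P1→C gives 8>3; P3→X gives 7>6]
(A,P,W): not NE [P1→C gives 5>4; P2→Q gives 7>4; P3→X gives 7>6]
(A,Q,X): not NE [P2→P gives 9>6]
(A,Q,Y): not NE [P2→R gives 6>5; P3→X gives 9>3]
(A,Q,Z): not NE [P1→C gives 9>1; P2→P gives 8>7; P3→X gives 9>6]
(A,Q,W): not NE [P3→X gives 9>1]
(A,R,X): not NE [P1→B gives 9>4; P2→P gives 9>6; P3→Y gives 6>0]
(A,R,Y): not NE [P1→B gives 8>5]
(A,R,Z): not NE [P1→B gives 6>1; P2→P gives 8>0; P3→Y gives 6>3]
(A,R,W): not NE [P2→Q gives 7>0; P3→Y gives 6>0]
(A,S,X): not NE [P1→C gives 8>3; P2→P gives 9>6]
(A,S,Y): not NE [P2→R gives 6>1; P3→X gives 7>0]
(A,S,Z): not NE [P1→C gives 5>2; P2→P gives 8>0; P3→X gives 7>6]
(A,S,W): not NE [P2→Q gives 7>2; P3→X gives 7>1]
(B,P,X): not NE [P1→A gives 8>1; P2→S gives 9>3; P3→W gives 9>1]
(B,P,Y): not NE [P1→C gives 9>2; P2→R gives 8>4; P3→W gives 9>1]
(B,P,Z): not NE [P1→C gives 8>1; P3→W gives 9>4]
(B,P,W): not NE [P1→C gives 5>2; P2→Q gives 9>6]
(B,Q,X): not NE [P1→A gives 9>7; P2→S gives 9>3; P3→Y gives 8>7]
(B,Q,Y): not NE [P1→A gives 8>1; P2→R gives 8>7]
(B,Q,Z): not NE [P1→C gives 9>6; P2→P gives 9>7; P3→Y gives 8>6]
(B,Q,W): not NE [P1→A gives 8>1; P3→Y gives 8>3]
(B,R,X): not NE [P2→S gives 9>0; P3→W gives 9>8]
(B,R,Y): not NE [P3→W gives 9>5]
(B,R,Z): not NE [P2→P gives 9>2; P3→W gives 9>3]
(B,R,W): not NE [P2→Q gives 9>2]
(B,S,X): not NE [P1→C gives 8>0; P3→Y gives 9>5]
(B,S,Y): not NE [P1→A gives 4>1; P2→R gives 8>2]
(B,S,Z): not NE [P1→C gives 5>1; P2→P gives 9>4; P3→Y gives 9>2]
(B,S,W): not NE [P1→A gives 8>5; P2→Q gives 9>3; P3→Y gives 9>1]
(C,P,X): not NE [P1→A gives 8>7; P2→Q gives 5>2; P3→W gives 9>2]
(C,P,Y): not NE [P2→R gives 4>0; P3→W gives 9>2]
(C,P,Z): not NE [P2→S gives 5>3; P3→W gives 9>7]
(C,P,W): not NE [P2→S gives 8>5]
(C,Q,X): not NE [P1→A gives 9>4]
(C,Q,Y): not NE [P1→A gives 8>0; P2→R gives 4>3; P3→X gives 9>1]
(C,Q,Z): not NE [P2→S gives 5>0; P3→X gives 9>2]
(C,Q,W): not NE [P1→A gives 8>3; P2→S gives 8>6; P3→X gives 9>2]
(C,R,X): not NE [P1→B gives 9>4; P2→Q gives 5>0]
(C,R,Y): not NE [P1→B gives 8>7; P3→X gives 9>3]
(C,R,Z): not NE [P1→B gives 6>0; P3→X gives 9>0]
(C,R,W): not NE [P1→B gives 7>2; P2→S gives 8>3; P3→X gives 9>1]
(C,S,X): not NE [P2→Q gives 5>2]
(C,S,Y): not NE [P1→A gives 4>2; P2→R gives 4>3; P3→X gives 9>6]
(C,S,Z): not NE [P3→X gives 9>0]
(C,S,W): not NE [P1→A gives 8>3; P3→X gives 9>2]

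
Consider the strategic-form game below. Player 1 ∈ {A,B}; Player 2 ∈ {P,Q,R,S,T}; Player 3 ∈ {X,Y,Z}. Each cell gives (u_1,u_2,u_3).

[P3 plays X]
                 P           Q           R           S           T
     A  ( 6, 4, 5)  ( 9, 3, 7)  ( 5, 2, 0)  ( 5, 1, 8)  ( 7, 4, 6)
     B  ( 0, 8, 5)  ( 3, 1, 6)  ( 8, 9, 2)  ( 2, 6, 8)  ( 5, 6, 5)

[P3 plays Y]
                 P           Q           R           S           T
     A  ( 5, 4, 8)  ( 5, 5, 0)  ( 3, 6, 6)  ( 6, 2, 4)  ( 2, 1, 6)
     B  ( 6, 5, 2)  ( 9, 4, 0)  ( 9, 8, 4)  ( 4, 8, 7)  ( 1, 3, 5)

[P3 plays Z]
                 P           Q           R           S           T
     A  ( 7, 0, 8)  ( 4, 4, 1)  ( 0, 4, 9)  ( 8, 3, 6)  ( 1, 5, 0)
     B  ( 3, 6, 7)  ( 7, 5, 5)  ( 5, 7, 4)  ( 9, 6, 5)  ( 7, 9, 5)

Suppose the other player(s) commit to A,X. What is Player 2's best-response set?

argmax u_2 = {P,T}

u_2(P vs A,X) = 4
u_2(Q vs A,X) = 3
u_2(R vs A,X) = 2
u_2(S vs A,X) = 1
u_2(T vs A,X) = 4
max payoff 4 at {P,T}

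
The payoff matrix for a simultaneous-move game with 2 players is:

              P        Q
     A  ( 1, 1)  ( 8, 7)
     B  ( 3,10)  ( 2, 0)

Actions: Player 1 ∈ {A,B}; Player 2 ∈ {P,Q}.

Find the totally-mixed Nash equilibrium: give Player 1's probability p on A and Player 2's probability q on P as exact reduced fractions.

(p,q) = (5/8, 3/4)

P1 indiff ⇒ q·1+(1-q)·8 = q·3+(1-q)·2 ⇒ q(-2) = (1-q)(-6) ⇒ q = 3/4
P2 indiff ⇒ p·1+(1-p)·10 = p·7+(1-p)·0 ⇒ p(-6) = (1-p)(-10) ⇒ p = 5/8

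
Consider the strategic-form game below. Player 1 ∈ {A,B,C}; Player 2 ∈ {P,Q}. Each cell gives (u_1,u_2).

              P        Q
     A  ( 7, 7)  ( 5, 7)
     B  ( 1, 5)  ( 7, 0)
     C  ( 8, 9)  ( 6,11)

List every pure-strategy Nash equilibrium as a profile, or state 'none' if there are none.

(A,P): not NE [P1→C gives 8>7]
(A,Q): not NE [P1→B gives 7>5]
(B,P): not NE [P1→C gives 8>1]
(B,Q): not NE [P2→P gives 5>0]
(C,P): not NE [P2→Q gives 11>9]
(C,Q): not NE [P1→B gives 7>6]

Equilibria: none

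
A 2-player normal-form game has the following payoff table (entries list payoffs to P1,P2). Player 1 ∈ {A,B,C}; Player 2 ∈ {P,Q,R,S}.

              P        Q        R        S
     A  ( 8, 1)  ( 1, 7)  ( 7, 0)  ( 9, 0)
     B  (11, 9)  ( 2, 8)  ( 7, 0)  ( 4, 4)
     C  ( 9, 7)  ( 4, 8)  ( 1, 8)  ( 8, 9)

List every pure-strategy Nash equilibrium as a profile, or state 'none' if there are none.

NE set: (B,P)

(A,P): not NE [P1→B gives 11>8; P2→Q gives 7>1]
(A,Q): not NE [P1→C gives 4>1]
(A,R): not NE [P2→Q gives 7>0]
(A,S): not NE [P2→Q gives 7>0]
(B,P): NE
(B,Q): not NE [P1→C gives 4>2; P2→P gives 9>8]
(B,R): not NE [P2→P gives 9>0]
(B,S): not NE [P1→A gives 9>4; P2→P gives 9>4]
(C,P): not NE [P1→B gives 11>9; P2→S gives 9>7]
(C,Q): not NE [P2→S gives 9>8]
(C,R): not NE [P1→B gives 7>1; P2→S gives 9>8]
(C,S): not NE [P1→A gives 9>8]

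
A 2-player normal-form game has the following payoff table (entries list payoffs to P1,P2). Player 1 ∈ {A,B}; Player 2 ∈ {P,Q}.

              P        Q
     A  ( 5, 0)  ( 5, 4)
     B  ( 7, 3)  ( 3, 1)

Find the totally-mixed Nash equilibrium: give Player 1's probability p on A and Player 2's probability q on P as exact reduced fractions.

P1 indiff ⇒ q·5+(1-q)·5 = q·7+(1-q)·3 ⇒ q(-2) = (1-q)(-2) ⇒ q = 1/2
P2 indiff ⇒ p·0+(1-p)·3 = p·4+(1-p)·1 ⇒ p(-4) = (1-p)(-2) ⇒ p = 1/3

(p,q) = (1/3, 1/2)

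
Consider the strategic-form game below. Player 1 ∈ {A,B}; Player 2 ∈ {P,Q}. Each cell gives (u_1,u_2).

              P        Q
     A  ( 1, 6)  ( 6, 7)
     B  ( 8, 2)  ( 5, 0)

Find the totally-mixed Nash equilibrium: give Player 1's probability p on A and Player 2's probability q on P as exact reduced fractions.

(p,q) = (2/3, 1/8)

P1 indiff ⇒ q·1+(1-q)·6 = q·8+(1-q)·5 ⇒ q(-7) = (1-q)(-1) ⇒ q = 1/8
P2 indiff ⇒ p·6+(1-p)·2 = p·7+(1-p)·0 ⇒ p(-1) = (1-p)(-2) ⇒ p = 2/3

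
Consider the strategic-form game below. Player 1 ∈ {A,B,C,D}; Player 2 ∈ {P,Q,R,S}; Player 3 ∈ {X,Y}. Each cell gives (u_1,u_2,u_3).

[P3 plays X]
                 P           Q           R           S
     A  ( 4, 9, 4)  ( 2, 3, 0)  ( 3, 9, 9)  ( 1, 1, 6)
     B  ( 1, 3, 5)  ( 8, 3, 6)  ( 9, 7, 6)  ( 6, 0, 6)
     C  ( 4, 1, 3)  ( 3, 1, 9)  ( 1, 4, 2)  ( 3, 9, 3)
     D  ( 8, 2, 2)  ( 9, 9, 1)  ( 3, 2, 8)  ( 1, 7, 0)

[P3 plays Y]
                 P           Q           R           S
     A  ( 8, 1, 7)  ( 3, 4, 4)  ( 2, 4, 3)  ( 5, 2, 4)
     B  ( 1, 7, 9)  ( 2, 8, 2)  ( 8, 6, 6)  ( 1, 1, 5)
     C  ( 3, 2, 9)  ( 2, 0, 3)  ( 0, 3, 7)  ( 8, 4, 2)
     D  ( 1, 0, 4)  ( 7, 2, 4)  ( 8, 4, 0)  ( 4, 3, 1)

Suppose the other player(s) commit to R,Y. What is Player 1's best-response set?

P1 best: {B,D}

u_1(A vs R,Y) = 2
u_1(B vs R,Y) = 8
u_1(C vs R,Y) = 0
u_1(D vs R,Y) = 8
max payoff 8 at {B,D}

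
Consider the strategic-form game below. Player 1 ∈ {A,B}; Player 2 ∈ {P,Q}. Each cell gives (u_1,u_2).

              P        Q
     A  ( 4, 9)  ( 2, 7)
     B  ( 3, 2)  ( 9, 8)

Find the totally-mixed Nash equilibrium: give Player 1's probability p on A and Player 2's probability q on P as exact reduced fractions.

P1 mixes 3/4 on A; P2 mixes 7/8 on P

P1 indiff ⇒ q·4+(1-q)·2 = q·3+(1-q)·9 ⇒ q(1) = (1-q)(7) ⇒ q = 7/8
P2 indiff ⇒ p·9+(1-p)·2 = p·7+(1-p)·8 ⇒ p(2) = (1-p)(6) ⇒ p = 3/4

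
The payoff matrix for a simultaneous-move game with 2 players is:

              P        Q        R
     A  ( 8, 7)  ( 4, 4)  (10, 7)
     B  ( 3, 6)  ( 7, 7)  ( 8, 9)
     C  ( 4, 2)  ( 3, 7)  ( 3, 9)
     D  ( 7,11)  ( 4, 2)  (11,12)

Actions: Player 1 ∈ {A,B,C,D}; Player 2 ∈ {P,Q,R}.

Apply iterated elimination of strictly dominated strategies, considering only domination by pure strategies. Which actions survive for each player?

P1 drop C (A beats it: P:8>4 Q:4>3 R:10>3)
P2 drop Q (R beats it: A:7>4 B:9>7 D:12>2)
P1 drop B (A beats it: P:8>3 R:10>8)
P1→{A,D} P2→{P,R}

IESDS → P1:{A,D} P2:{P,R}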